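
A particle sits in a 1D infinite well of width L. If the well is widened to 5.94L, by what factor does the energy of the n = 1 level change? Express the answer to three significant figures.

E_n ∝ 1/L², so the energy scales by 1/5.94² = 0.0283.

0.0283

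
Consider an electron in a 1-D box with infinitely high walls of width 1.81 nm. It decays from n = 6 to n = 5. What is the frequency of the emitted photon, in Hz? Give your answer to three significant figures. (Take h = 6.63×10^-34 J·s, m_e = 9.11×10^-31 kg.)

f = 3.05×10^14 Hz

E_1 = h²/(8m_eL²) = 1.841×10^-20 J and ΔE = (6² − 5²)E_1 = 2.025×10^-19 J.
f = ΔE/h = 2.025×10^-19/6.63×10^-34 = 3.05×10^14 Hz.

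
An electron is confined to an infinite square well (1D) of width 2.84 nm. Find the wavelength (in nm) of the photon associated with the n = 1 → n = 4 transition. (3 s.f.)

E_1 = h²/(8m_eL²) = 7.470×10^-21 J, so ΔE = (4² − 1²)E_1 = 1.121×10^-19 J.
λ = hc/ΔE = (6.626×10^-34·2.998×10^8)/1.121×10^-19 = 1.77×10^-6 m = 1.77×10^3 nm.

λ = 1.77×10^3 nm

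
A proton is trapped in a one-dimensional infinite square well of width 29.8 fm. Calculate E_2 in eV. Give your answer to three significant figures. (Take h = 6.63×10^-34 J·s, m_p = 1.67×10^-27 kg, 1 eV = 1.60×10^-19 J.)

E_2 = 9.26×10^5 eV

For an infinite well E_n = n²h²/(8m_pL²), so E_1 = h²/(8m_pL²) = (6.63×10^-34)²/(8·1.67×10^-27·(2.98×10^-14 m)²) = 3.705×10^-14 J.
Then E_2 = 2²·E_1 = 4·3.705×10^-14 J = 1.482×10^-13 J.
Converting, E_2 = 1.482×10^-13 J / (1.60×10^-19 J/eV) = 9.26×10^5 eV.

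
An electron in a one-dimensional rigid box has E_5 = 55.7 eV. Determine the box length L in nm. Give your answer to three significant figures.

From E_n = n²h²/(8m_eL²), L = n·h/√(8m_eE_n).
E_5 = 55.7 eV = 8.923×10^-18 J, so L = 5·6.626×10^-34/√(8·9.109×10^-31·8.923×10^-18) = 4.11×10^-10 m = 0.411 nm.

L = 0.411 nm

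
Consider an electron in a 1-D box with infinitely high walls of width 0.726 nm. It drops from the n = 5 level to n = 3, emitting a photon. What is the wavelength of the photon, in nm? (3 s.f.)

E_1 = h²/(8m_eL²) = 1.143×10^-19 J, so ΔE = (5² − 3²)E_1 = 1.829×10^-18 J.
λ = hc/ΔE = (6.626×10^-34·2.998×10^8)/1.829×10^-18 = 1.09×10^-7 m = 109 nm.

λ = 109 nm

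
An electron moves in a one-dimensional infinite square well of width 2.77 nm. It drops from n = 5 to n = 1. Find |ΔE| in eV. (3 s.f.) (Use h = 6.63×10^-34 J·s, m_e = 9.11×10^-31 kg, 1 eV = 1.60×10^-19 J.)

|ΔE| = 1.18 eV

E_1 = h²/(8m_eL²) = 7.861×10^-21 J.
|ΔE| = |5² − 1²|·E_1 = 24·7.861×10^-21 J = 1.887×10^-19 J = 1.18 eV.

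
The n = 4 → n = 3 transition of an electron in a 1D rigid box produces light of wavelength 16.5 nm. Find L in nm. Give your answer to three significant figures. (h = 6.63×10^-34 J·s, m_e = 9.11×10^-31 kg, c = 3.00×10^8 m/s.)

L = 0.187 nm

The photon carries ΔE = hc/λ = 6.63×10^-34·3.00×10^8/1.65×10^-8 m = 1.205×10^-17 J.
Since ΔE = (4² − 3²)E_1, E_1 = 1.721×10^-18 J, and L = h/√(8m_eE_1) = 1.87×10^-10 m = 0.187 nm.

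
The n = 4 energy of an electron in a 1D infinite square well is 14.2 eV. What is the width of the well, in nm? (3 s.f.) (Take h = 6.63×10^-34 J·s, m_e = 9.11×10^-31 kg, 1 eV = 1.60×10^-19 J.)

L = 0.652 nm

From E_n = n²h²/(8m_eL²), L = n·h/√(8m_eE_n).
E_4 = 14.2 eV = 2.272×10^-18 J, so L = 4·6.63×10^-34/√(8·9.11×10^-31·2.272×10^-18) = 6.52×10^-10 m = 0.652 nm.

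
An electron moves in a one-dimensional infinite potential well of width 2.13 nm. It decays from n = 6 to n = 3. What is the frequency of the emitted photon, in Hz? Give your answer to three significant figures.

f = 5.41×10^14 Hz

E_1 = h²/(8m_eL²) = 1.328×10^-20 J and ΔE = (6² − 3²)E_1 = 3.586×10^-19 J.
f = ΔE/h = 3.586×10^-19/6.626×10^-34 = 5.41×10^14 Hz.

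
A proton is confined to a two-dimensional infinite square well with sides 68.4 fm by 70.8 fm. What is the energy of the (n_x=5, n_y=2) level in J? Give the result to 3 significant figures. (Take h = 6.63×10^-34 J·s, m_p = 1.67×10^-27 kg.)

E = 2.02×10^-13 J

For a 2D rectangular well E = (h²/8m_p)·Σ n_i²/L_i² = (6.63×10^-34)²/(8·1.67×10^-27) · [5²/(68.4 fm)² + 2²/(70.8 fm)²].
Evaluating gives E = 2.02×10^-13 J.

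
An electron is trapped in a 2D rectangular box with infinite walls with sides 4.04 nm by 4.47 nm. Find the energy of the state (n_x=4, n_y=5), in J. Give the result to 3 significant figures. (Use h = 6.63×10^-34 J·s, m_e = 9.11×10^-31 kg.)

For a 2D rectangular well E = (h²/8m_e)·Σ n_i²/L_i² = (6.63×10^-34)²/(8·9.11×10^-31) · [4²/(4.04 nm)² + 5²/(4.47 nm)²].
Evaluating gives E = 1.35×10^-19 J.

E = 1.35×10^-19 J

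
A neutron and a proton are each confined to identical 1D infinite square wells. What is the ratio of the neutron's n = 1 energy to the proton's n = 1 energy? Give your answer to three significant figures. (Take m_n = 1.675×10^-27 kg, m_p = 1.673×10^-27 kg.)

0.999

E_n ∝ 1/m at fixed n and L, so the ratio is m_p/m_n = 1.673×10^-27/1.675×10^-27 = 0.999.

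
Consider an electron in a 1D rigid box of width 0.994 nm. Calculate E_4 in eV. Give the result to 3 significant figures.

For an infinite well E_n = n²h²/(8m_eL²), so E_1 = h²/(8m_eL²) = (6.626×10^-34)²/(8·9.109×10^-31·(9.94×10^-10 m)²) = 6.098×10^-20 J.
Then E_4 = 4²·E_1 = 16·6.098×10^-20 J = 9.757×10^-19 J.
Converting, E_4 = 9.757×10^-19 J / (1.602×10^-19 J/eV) = 6.09 eV.

E_4 = 6.09 eV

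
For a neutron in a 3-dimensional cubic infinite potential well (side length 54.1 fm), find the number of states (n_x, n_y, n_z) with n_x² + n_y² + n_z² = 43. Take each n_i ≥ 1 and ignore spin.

The level has n_x² + n_y² + n_z² = 43. The ordered positive-integer solutions are (3, 3, 5), (3, 5, 3), (5, 3, 3).
That gives 3 states.

degeneracy = 3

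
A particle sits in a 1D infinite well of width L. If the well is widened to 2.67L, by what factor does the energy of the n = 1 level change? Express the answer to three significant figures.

E_n ∝ 1/L², so the energy scales by 1/2.67² = 0.140.

0.140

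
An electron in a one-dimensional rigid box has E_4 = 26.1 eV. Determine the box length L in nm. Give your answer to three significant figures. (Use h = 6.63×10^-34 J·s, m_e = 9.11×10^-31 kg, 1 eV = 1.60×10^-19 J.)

From E_n = n²h²/(8m_eL²), L = n·h/√(8m_eE_n).
E_4 = 26.1 eV = 4.176×10^-18 J, so L = 4·6.63×10^-34/√(8·9.11×10^-31·4.176×10^-18) = 4.81×10^-10 m = 0.481 nm.

L = 0.481 nm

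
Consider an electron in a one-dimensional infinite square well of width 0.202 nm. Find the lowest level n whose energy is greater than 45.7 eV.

n = 3

E_1 = h²/(8m_eL²) = 1.477×10^-18 J = 9.220 eV.
Need n² > 45.7/9.220 = 4.957, i.e. n > 2.226.
The smallest integer satisfying this is n = 3.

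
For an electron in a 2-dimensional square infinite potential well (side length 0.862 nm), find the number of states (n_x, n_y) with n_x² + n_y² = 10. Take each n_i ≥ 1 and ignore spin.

degeneracy = 2

The level has n_x² + n_y² = 10. The ordered positive-integer solutions are (1, 3), (3, 1).
That gives 2 states.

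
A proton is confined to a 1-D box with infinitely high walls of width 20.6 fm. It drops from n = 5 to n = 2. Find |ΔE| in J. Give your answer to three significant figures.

E_1 = h²/(8m_pL²) = 7.730×10^-14 J.
|ΔE| = |5² − 2²|·E_1 = 21·7.730×10^-14 J = 1.62×10^-12 J.

|ΔE| = 1.62×10^-12 J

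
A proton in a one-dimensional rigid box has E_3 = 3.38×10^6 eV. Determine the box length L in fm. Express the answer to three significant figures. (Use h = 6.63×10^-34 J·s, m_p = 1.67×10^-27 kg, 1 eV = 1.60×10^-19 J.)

L = 23.4 fm

From E_n = n²h²/(8m_pL²), L = n·h/√(8m_pE_n).
E_3 = 3.38×10^6 eV = 5.408×10^-13 J, so L = 3·6.63×10^-34/√(8·1.67×10^-27·5.408×10^-13) = 2.34×10^-14 m = 23.4 fm.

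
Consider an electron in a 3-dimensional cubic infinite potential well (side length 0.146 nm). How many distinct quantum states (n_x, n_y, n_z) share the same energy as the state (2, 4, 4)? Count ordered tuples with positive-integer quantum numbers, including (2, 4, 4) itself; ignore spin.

degeneracy = 3

The level has n_x² + n_y² + n_z² = 36. The ordered positive-integer solutions are (2, 4, 4), (4, 2, 4), (4, 4, 2).
That gives 3 states.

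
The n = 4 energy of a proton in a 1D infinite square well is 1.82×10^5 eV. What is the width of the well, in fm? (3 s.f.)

From E_n = n²h²/(8m_pL²), L = n·h/√(8m_pE_n).
E_4 = 1.82×10^5 eV = 2.916×10^-14 J, so L = 4·6.626×10^-34/√(8·1.673×10^-27·2.916×10^-14) = 1.34×10^-13 m = 134 fm.

L = 134 fm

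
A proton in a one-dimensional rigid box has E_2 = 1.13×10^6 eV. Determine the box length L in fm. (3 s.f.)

L = 26.9 fm

From E_n = n²h²/(8m_pL²), L = n·h/√(8m_pE_n).
E_2 = 1.13×10^6 eV = 1.810×10^-13 J, so L = 2·6.626×10^-34/√(8·1.673×10^-27·1.810×10^-13) = 2.69×10^-14 m = 26.9 fm.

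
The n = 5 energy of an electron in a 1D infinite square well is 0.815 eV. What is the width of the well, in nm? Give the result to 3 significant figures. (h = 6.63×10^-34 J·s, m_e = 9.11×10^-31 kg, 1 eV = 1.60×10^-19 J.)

From E_n = n²h²/(8m_eL²), L = n·h/√(8m_eE_n).
E_5 = 0.815 eV = 1.304×10^-19 J, so L = 5·6.63×10^-34/√(8·9.11×10^-31·1.304×10^-19) = 3.40×10^-9 m = 3.40 nm.

L = 3.40 nm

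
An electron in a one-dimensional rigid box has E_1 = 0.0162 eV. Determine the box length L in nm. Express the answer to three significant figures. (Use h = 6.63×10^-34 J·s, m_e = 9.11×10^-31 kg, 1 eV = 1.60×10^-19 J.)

L = 4.82 nm

From E_n = n²h²/(8m_eL²), L = n·h/√(8m_eE_n).
E_1 = 0.0162 eV = 2.592×10^-21 J, so L = 1·6.63×10^-34/√(8·9.11×10^-31·2.592×10^-21) = 4.82×10^-9 m = 4.82 nm.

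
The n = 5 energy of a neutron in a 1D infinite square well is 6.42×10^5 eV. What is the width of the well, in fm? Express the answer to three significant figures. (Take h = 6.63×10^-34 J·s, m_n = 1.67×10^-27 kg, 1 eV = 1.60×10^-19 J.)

From E_n = n²h²/(8m_nL²), L = n·h/√(8m_nE_n).
E_5 = 6.42×10^5 eV = 1.027×10^-13 J, so L = 5·6.63×10^-34/√(8·1.67×10^-27·1.027×10^-13) = 8.95×10^-14 m = 89.5 fm.

L = 89.5 fm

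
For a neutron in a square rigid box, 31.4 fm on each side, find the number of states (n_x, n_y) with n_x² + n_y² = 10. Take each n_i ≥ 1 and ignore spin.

degeneracy = 2

The level has n_x² + n_y² = 10. The ordered positive-integer solutions are (1, 3), (3, 1).
That gives 2 states.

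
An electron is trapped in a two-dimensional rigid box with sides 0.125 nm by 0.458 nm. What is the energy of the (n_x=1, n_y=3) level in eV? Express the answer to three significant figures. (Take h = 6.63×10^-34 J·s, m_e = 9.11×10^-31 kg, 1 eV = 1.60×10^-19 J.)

E = 40.3 eV

For a 2D rectangular well E = (h²/8m_e)·Σ n_i²/L_i² = (6.63×10^-34)²/(8·9.11×10^-31) · [1²/(0.125 nm)² + 3²/(0.458 nm)²].
Evaluating gives E = 6.448×10^-18 J = 40.3 eV.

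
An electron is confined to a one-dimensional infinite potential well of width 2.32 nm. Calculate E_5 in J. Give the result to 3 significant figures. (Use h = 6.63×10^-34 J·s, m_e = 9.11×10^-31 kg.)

E_5 = 2.80×10^-19 J

For an infinite well E_n = n²h²/(8m_eL²), so E_1 = h²/(8m_eL²) = (6.63×10^-34)²/(8·9.11×10^-31·(2.32×10^-9 m)²) = 1.121×10^-20 J.
Then E_5 = 5²·E_1 = 25·1.121×10^-20 J = 2.80×10^-19 J.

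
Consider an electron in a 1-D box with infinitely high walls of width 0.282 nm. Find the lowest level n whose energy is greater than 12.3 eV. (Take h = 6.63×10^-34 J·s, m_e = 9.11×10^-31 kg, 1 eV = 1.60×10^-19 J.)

E_1 = h²/(8m_eL²) = 7.584×10^-19 J = 4.740 eV.
Need n² > 12.3/4.740 = 2.595, i.e. n > 1.611.
The smallest integer satisfying this is n = 2.

n = 2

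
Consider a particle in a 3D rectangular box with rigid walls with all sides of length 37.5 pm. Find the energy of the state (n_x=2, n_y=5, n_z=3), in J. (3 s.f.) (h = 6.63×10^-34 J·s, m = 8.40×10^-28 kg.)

For a 3D rectangular well E = (h²/8m)·Σ n_i²/L_i² = (6.63×10^-34)²/(8·8.40×10^-28) · [2²/(37.5 pm)² + 5²/(37.5 pm)² + 3²/(37.5 pm)²].
Evaluating gives E = 1.77×10^-18 J.

E = 1.77×10^-18 J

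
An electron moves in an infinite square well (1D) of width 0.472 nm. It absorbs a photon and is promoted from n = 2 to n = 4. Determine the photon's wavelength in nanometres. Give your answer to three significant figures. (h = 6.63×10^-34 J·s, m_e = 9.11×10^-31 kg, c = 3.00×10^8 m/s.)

E_1 = h²/(8m_eL²) = 2.707×10^-19 J, so ΔE = (4² − 2²)E_1 = 3.248×10^-18 J.
λ = hc/ΔE = (6.63×10^-34·3.00×10^8)/3.248×10^-18 = 6.12×10^-8 m = 61.2 nm.

λ = 61.2 nm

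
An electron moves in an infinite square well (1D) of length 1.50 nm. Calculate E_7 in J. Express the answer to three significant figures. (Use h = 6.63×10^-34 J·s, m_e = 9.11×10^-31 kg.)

For an infinite well E_n = n²h²/(8m_eL²), so E_1 = h²/(8m_eL²) = (6.63×10^-34)²/(8·9.11×10^-31·(1.50×10^-9 m)²) = 2.681×10^-20 J.
Then E_7 = 7²·E_1 = 49·2.681×10^-20 J = 1.31×10^-18 J.

E_7 = 1.31×10^-18 J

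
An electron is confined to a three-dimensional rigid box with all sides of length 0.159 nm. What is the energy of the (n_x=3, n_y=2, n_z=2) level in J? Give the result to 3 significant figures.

E = 4.05×10^-17 J

For a 3D rectangular well E = (h²/8m_e)·Σ n_i²/L_i² = (6.626×10^-34)²/(8·9.109×10^-31) · [3²/(0.159 nm)² + 2²/(0.159 nm)² + 2²/(0.159 nm)²].
Evaluating gives E = 4.05×10^-17 J.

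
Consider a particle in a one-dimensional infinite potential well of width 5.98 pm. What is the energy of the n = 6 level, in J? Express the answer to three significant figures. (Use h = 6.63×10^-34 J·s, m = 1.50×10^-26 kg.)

For an infinite well E_n = n²h²/(8mL²), so E_1 = h²/(8mL²) = (6.63×10^-34)²/(8·1.50×10^-26·(5.98×10^-12 m)²) = 1.024×10^-19 J.
Then E_6 = 6²·E_1 = 36·1.024×10^-19 J = 3.69×10^-18 J.

E_6 = 3.69×10^-18 J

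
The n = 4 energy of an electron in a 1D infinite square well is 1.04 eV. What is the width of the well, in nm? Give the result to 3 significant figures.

L = 2.41 nm

From E_n = n²h²/(8m_eL²), L = n·h/√(8m_eE_n).
E_4 = 1.04 eV = 1.666×10^-19 J, so L = 4·6.626×10^-34/√(8·9.109×10^-31·1.666×10^-19) = 2.41×10^-9 m = 2.41 nm.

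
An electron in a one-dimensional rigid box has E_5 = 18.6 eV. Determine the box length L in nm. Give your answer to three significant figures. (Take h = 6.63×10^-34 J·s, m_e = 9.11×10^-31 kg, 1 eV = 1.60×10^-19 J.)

From E_n = n²h²/(8m_eL²), L = n·h/√(8m_eE_n).
E_5 = 18.6 eV = 2.976×10^-18 J, so L = 5·6.63×10^-34/√(8·9.11×10^-31·2.976×10^-18) = 7.12×10^-10 m = 0.712 nm.

L = 0.712 nm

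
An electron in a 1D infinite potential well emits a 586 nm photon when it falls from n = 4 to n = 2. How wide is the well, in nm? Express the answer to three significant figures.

L = 1.46 nm

The photon carries ΔE = hc/λ = 6.626×10^-34·2.998×10^8/5.86×10^-7 m = 3.390×10^-19 J.
Since ΔE = (4² − 2²)E_1, E_1 = 2.825×10^-20 J, and L = h/√(8m_eE_1) = 1.46×10^-9 m = 1.46 nm.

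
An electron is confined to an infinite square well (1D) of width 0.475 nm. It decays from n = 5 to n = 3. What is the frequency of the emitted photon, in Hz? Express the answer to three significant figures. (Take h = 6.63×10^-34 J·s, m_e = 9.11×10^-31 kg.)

f = 6.45×10^15 Hz

E_1 = h²/(8m_eL²) = 2.673×10^-19 J and ΔE = (5² − 3²)E_1 = 4.277×10^-18 J.
f = ΔE/h = 4.277×10^-18/6.63×10^-34 = 6.45×10^15 Hz.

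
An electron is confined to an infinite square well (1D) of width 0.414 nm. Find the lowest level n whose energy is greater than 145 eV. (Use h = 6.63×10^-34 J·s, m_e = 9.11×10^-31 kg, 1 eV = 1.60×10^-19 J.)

n = 9

E_1 = h²/(8m_eL²) = 3.519×10^-19 J = 2.199 eV.
Need n² > 145/2.199 = 65.94, i.e. n > 8.120.
The smallest integer satisfying this is n = 9.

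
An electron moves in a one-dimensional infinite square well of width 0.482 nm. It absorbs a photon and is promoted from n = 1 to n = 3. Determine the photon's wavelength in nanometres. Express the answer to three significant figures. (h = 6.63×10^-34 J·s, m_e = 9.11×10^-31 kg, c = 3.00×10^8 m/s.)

λ = 95.8 nm

E_1 = h²/(8m_eL²) = 2.596×10^-19 J, so ΔE = (3² − 1²)E_1 = 2.077×10^-18 J.
λ = hc/ΔE = (6.63×10^-34·3.00×10^8)/2.077×10^-18 = 9.58×10^-8 m = 95.8 nm.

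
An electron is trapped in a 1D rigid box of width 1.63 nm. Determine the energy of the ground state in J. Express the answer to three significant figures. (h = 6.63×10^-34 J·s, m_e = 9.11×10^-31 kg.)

E_1 = 2.27×10^-20 J

For an infinite well E_n = n²h²/(8m_eL²), so E_1 = h²/(8m_eL²) = (6.63×10^-34)²/(8·9.11×10^-31·(1.63×10^-9 m)²) = 2.270×10^-20 J.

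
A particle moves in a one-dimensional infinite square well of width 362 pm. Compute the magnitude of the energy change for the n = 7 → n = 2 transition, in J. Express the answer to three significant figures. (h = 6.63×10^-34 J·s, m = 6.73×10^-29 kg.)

|ΔE| = 2.80×10^-19 J

E_1 = h²/(8mL²) = 6.230×10^-21 J.
|ΔE| = |7² − 2²|·E_1 = 45·6.230×10^-21 J = 2.80×10^-19 J.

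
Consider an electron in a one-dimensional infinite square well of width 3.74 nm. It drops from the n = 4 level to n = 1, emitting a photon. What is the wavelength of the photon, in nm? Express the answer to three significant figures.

λ = 3.07×10^3 nm

E_1 = h²/(8m_eL²) = 4.307×10^-21 J, so ΔE = (4² − 1²)E_1 = 6.461×10^-20 J.
λ = hc/ΔE = (6.626×10^-34·2.998×10^8)/6.461×10^-20 = 3.07×10^-6 m = 3.07×10^3 nm.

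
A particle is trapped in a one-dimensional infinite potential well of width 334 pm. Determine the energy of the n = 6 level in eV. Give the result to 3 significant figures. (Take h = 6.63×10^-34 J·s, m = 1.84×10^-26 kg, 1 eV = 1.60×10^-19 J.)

E_6 = 0.00602 eV

For an infinite well E_n = n²h²/(8mL²), so E_1 = h²/(8mL²) = (6.63×10^-34)²/(8·1.84×10^-26·(3.34×10^-10 m)²) = 2.677×10^-23 J.
Then E_6 = 6²·E_1 = 36·2.677×10^-23 J = 9.637×10^-22 J.
Converting, E_6 = 9.637×10^-22 J / (1.60×10^-19 J/eV) = 0.00602 eV.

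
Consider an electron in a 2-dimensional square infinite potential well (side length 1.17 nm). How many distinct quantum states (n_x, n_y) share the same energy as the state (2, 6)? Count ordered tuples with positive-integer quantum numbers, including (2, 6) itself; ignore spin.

degeneracy = 2

The level has n_x² + n_y² = 40. The ordered positive-integer solutions are (2, 6), (6, 2).
That gives 2 states.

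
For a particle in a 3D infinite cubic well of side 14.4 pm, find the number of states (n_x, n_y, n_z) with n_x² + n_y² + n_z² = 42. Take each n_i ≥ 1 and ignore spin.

degeneracy = 6

The level has n_x² + n_y² + n_z² = 42. The ordered positive-integer solutions are (1, 4, 5), (1, 5, 4), (4, 1, 5), (4, 5, 1), (5, 1, 4), (5, 4, 1).
That gives 6 states.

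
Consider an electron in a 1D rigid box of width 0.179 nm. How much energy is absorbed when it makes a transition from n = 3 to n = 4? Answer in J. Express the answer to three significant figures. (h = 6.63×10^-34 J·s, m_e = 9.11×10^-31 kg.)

E_1 = h²/(8m_eL²) = 1.882×10^-18 J.
|ΔE| = |3² − 4²|·E_1 = 7·1.882×10^-18 J = 1.32×10^-17 J.

|ΔE| = 1.32×10^-17 J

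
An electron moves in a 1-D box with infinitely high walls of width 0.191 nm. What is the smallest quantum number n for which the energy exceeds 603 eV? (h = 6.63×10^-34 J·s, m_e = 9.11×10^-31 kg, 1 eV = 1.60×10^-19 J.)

n = 8

E_1 = h²/(8m_eL²) = 1.653×10^-18 J = 10.33 eV.
Need n² > 603/10.33 = 58.37, i.e. n > 7.640.
The smallest integer satisfying this is n = 8.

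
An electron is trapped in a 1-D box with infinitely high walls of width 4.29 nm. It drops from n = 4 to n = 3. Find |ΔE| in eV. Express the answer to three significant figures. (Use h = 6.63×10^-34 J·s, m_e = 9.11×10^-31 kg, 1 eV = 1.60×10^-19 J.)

|ΔE| = 0.143 eV

E_1 = h²/(8m_eL²) = 3.277×10^-21 J.
|ΔE| = |4² − 3²|·E_1 = 7·3.277×10^-21 J = 2.294×10^-20 J = 0.143 eV.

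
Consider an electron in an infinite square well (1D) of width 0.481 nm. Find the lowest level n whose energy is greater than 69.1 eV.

E_1 = h²/(8m_eL²) = 2.604×10^-19 J = 1.625 eV.
Need n² > 69.1/1.625 = 42.52, i.e. n > 6.521.
The smallest integer satisfying this is n = 7.

n = 7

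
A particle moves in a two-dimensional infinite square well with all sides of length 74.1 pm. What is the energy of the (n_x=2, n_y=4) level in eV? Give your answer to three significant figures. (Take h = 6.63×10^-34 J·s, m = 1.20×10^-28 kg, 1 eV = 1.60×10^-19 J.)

For a 2D rectangular well E = (h²/8m)·Σ n_i²/L_i² = (6.63×10^-34)²/(8·1.20×10^-28) · [2²/(74.1 pm)² + 4²/(74.1 pm)²].
Evaluating gives E = 1.668×10^-18 J = 10.4 eV.

E = 10.4 eV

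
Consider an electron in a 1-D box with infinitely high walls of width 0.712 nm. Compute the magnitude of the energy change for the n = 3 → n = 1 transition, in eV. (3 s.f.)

|ΔE| = 5.93 eV

E_1 = h²/(8m_eL²) = 1.188×10^-19 J.
|ΔE| = |3² − 1²|·E_1 = 8·1.188×10^-19 J = 9.504×10^-19 J = 5.93 eV.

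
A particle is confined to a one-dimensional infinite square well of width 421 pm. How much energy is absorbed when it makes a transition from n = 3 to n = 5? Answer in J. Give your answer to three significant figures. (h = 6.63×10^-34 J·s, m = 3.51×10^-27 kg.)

|ΔE| = 1.41×10^-21 J

E_1 = h²/(8mL²) = 8.832×10^-23 J.
|ΔE| = |3² − 5²|·E_1 = 16·8.832×10^-23 J = 1.41×10^-21 J.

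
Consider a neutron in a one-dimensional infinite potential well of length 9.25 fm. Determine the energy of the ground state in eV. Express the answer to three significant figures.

E_1 = 2.39×10^6 eV

For an infinite well E_n = n²h²/(8m_nL²), so E_1 = h²/(8m_nL²) = (6.626×10^-34)²/(8·1.675×10^-27·(9.25×10^-15 m)²) = 3.829×10^-13 J.
Converting, E_1 = 3.829×10^-13 J / (1.602×10^-19 J/eV) = 2.39×10^6 eV.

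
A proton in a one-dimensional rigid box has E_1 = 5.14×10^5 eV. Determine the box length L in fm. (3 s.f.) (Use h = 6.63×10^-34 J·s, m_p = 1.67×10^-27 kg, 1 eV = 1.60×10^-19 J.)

L = 20.0 fm

From E_n = n²h²/(8m_pL²), L = n·h/√(8m_pE_n).
E_1 = 5.14×10^5 eV = 8.224×10^-14 J, so L = 1·6.63×10^-34/√(8·1.67×10^-27·8.224×10^-14) = 2.00×10^-14 m = 20.0 fm.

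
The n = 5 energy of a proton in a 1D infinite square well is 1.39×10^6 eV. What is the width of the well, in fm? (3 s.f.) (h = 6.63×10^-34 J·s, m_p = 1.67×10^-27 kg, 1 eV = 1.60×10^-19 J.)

L = 60.8 fm

From E_n = n²h²/(8m_pL²), L = n·h/√(8m_pE_n).
E_5 = 1.39×10^6 eV = 2.224×10^-13 J, so L = 5·6.63×10^-34/√(8·1.67×10^-27·2.224×10^-13) = 6.08×10^-14 m = 60.8 fm.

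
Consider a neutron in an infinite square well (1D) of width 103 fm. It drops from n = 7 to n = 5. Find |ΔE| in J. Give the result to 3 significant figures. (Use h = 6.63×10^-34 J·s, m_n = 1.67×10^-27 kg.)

E_1 = h²/(8m_nL²) = 3.101×10^-15 J.
|ΔE| = |7² − 5²|·E_1 = 24·3.101×10^-15 J = 7.44×10^-14 J.

|ΔE| = 7.44×10^-14 J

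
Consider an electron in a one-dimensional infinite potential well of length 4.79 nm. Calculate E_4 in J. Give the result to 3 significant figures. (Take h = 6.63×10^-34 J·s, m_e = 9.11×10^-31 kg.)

E_4 = 4.21×10^-20 J

For an infinite well E_n = n²h²/(8m_eL²), so E_1 = h²/(8m_eL²) = (6.63×10^-34)²/(8·9.11×10^-31·(4.79×10^-9 m)²) = 2.629×10^-21 J.
Then E_4 = 4²·E_1 = 16·2.629×10^-21 J = 4.21×10^-20 J.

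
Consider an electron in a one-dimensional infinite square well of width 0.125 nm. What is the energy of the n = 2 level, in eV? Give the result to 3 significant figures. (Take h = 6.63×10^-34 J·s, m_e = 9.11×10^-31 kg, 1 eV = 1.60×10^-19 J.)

For an infinite well E_n = n²h²/(8m_eL²), so E_1 = h²/(8m_eL²) = (6.63×10^-34)²/(8·9.11×10^-31·(1.25×10^-10 m)²) = 3.860×10^-18 J.
Then E_2 = 2²·E_1 = 4·3.860×10^-18 J = 1.544×10^-17 J.
Converting, E_2 = 1.544×10^-17 J / (1.60×10^-19 J/eV) = 96.5 eV.

E_2 = 96.5 eV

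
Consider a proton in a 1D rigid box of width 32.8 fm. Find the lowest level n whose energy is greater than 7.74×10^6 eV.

E_1 = h²/(8m_pL²) = 3.049×10^-14 J = 1.903×10^5 eV.
Need n² > 7.74×10^6/1.903×10^5 = 40.67, i.e. n > 6.377.
The smallest integer satisfying this is n = 7.

n = 7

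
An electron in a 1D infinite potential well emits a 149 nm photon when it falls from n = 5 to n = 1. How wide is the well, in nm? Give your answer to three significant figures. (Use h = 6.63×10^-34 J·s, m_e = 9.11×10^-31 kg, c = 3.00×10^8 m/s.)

The photon carries ΔE = hc/λ = 6.63×10^-34·3.00×10^8/1.49×10^-7 m = 1.335×10^-18 J.
Since ΔE = (5² − 1²)E_1, E_1 = 5.563×10^-20 J, and L = h/√(8m_eE_1) = 1.04×10^-9 m = 1.04 nm.

L = 1.04 nm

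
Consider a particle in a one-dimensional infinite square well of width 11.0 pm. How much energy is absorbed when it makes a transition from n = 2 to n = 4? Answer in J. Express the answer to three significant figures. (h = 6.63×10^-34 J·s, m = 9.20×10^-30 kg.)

|ΔE| = 5.92×10^-16 J

E_1 = h²/(8mL²) = 4.936×10^-17 J.
|ΔE| = |2² − 4²|·E_1 = 12·4.936×10^-17 J = 5.92×10^-16 J.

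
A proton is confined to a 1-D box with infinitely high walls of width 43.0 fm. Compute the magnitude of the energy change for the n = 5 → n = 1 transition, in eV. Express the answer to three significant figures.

E_1 = h²/(8m_pL²) = 1.774×10^-14 J.
|ΔE| = |5² − 1²|·E_1 = 24·1.774×10^-14 J = 4.258×10^-13 J = 2.66×10^6 eV.

|ΔE| = 2.66×10^6 eV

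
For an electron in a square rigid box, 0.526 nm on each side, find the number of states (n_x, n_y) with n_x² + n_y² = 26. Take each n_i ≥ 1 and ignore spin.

degeneracy = 2

The level has n_x² + n_y² = 26. The ordered positive-integer solutions are (1, 5), (5, 1).
That gives 2 states.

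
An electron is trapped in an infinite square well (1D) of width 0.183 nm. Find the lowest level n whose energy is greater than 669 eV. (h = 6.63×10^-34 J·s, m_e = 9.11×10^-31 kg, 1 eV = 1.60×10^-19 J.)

E_1 = h²/(8m_eL²) = 1.801×10^-18 J = 11.26 eV.
Need n² > 669/11.26 = 59.41, i.e. n > 7.708.
The smallest integer satisfying this is n = 8.

n = 8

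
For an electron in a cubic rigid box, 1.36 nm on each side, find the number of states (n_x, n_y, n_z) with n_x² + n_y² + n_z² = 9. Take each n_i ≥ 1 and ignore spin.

The level has n_x² + n_y² + n_z² = 9. The ordered positive-integer solutions are (1, 2, 2), (2, 1, 2), (2, 2, 1).
That gives 3 states.

degeneracy = 3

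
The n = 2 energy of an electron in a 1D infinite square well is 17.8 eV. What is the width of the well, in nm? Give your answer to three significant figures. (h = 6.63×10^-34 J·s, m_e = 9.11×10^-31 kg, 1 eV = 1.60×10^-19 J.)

From E_n = n²h²/(8m_eL²), L = n·h/√(8m_eE_n).
E_2 = 17.8 eV = 2.848×10^-18 J, so L = 2·6.63×10^-34/√(8·9.11×10^-31·2.848×10^-18) = 2.91×10^-10 m = 0.291 nm.

L = 0.291 nm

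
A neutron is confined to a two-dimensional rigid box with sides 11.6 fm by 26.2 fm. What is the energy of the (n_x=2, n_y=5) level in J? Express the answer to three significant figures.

For a 2D rectangular well E = (h²/8m_n)·Σ n_i²/L_i² = (6.626×10^-34)²/(8·1.675×10^-27) · [2²/(11.6 fm)² + 5²/(26.2 fm)²].
Evaluating gives E = 2.17×10^-12 J.

E = 2.17×10^-12 J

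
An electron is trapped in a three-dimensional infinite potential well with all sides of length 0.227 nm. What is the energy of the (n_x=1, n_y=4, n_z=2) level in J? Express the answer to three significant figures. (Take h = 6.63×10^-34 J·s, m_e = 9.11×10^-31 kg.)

E = 2.46×10^-17 J

For a 3D rectangular well E = (h²/8m_e)·Σ n_i²/L_i² = (6.63×10^-34)²/(8·9.11×10^-31) · [1²/(0.227 nm)² + 4²/(0.227 nm)² + 2²/(0.227 nm)²].
Evaluating gives E = 2.46×10^-17 J.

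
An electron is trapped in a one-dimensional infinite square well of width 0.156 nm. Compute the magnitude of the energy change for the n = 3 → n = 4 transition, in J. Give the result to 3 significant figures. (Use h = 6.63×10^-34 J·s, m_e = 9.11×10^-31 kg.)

E_1 = h²/(8m_eL²) = 2.478×10^-18 J.
|ΔE| = |3² − 4²|·E_1 = 7·2.478×10^-18 J = 1.73×10^-17 J.

|ΔE| = 1.73×10^-17 J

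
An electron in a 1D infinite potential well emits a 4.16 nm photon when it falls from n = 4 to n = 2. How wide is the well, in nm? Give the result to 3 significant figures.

L = 0.123 nm

The photon carries ΔE = hc/λ = 6.626×10^-34·2.998×10^8/4.16×10^-9 m = 4.775×10^-17 J.
Since ΔE = (4² − 2²)E_1, E_1 = 3.979×10^-18 J, and L = h/√(8m_eE_1) = 1.23×10^-10 m = 0.123 nm.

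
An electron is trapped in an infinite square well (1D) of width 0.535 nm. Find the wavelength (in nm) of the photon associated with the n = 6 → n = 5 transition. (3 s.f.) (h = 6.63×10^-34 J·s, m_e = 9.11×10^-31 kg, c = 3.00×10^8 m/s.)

λ = 85.8 nm

E_1 = h²/(8m_eL²) = 2.107×10^-19 J, so ΔE = (6² − 5²)E_1 = 2.318×10^-18 J.
λ = hc/ΔE = (6.63×10^-34·3.00×10^8)/2.318×10^-18 = 8.58×10^-8 m = 85.8 nm.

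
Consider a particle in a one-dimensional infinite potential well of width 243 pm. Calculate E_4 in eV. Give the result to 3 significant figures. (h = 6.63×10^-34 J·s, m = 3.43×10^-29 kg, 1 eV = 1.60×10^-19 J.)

E_4 = 2.71 eV

For an infinite well E_n = n²h²/(8mL²), so E_1 = h²/(8mL²) = (6.63×10^-34)²/(8·3.43×10^-29·(2.43×10^-10 m)²) = 2.713×10^-20 J.
Then E_4 = 4²·E_1 = 16·2.713×10^-20 J = 4.341×10^-19 J.
Converting, E_4 = 4.341×10^-19 J / (1.60×10^-19 J/eV) = 2.71 eV.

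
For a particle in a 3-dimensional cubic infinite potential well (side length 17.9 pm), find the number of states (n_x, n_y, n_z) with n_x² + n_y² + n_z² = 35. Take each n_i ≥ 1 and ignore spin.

degeneracy = 6

The level has n_x² + n_y² + n_z² = 35. The ordered positive-integer solutions are (1, 3, 5), (1, 5, 3), (3, 1, 5), (3, 5, 1), (5, 1, 3), (5, 3, 1).
That gives 6 states.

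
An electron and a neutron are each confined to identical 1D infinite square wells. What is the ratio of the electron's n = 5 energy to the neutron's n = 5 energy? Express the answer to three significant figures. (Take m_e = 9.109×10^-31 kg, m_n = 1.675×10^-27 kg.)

1.84×10^3

E_n ∝ 1/m at fixed n and L, so the ratio is m_n/m_e = 1.675×10^-27/9.109×10^-31 = 1.84×10^3.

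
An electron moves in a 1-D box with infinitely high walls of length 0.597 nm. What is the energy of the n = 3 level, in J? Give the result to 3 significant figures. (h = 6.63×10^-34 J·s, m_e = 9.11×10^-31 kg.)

E_3 = 1.52×10^-18 J

For an infinite well E_n = n²h²/(8m_eL²), so E_1 = h²/(8m_eL²) = (6.63×10^-34)²/(8·9.11×10^-31·(5.97×10^-10 m)²) = 1.692×10^-19 J.
Then E_3 = 3²·E_1 = 9·1.692×10^-19 J = 1.52×10^-18 J.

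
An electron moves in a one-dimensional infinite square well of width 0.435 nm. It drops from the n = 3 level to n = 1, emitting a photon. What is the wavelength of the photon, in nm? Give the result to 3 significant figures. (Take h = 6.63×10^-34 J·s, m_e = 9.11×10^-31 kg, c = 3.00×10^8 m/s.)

E_1 = h²/(8m_eL²) = 3.187×10^-19 J, so ΔE = (3² − 1²)E_1 = 2.550×10^-18 J.
λ = hc/ΔE = (6.63×10^-34·3.00×10^8)/2.550×10^-18 = 7.80×10^-8 m = 78.0 nm.

λ = 78.0 nm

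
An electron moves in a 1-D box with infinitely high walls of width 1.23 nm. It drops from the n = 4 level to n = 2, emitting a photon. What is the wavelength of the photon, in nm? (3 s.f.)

E_1 = h²/(8m_eL²) = 3.982×10^-20 J, so ΔE = (4² − 2²)E_1 = 4.778×10^-19 J.
λ = hc/ΔE = (6.626×10^-34·2.998×10^8)/4.778×10^-19 = 4.16×10^-7 m = 416 nm.

λ = 416 nm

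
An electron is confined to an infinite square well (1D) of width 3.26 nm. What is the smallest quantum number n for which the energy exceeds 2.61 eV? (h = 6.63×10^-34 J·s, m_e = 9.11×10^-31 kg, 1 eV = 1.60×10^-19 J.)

n = 9

E_1 = h²/(8m_eL²) = 5.675×10^-21 J = 0.03547 eV.
Need n² > 2.61/0.03547 = 73.58, i.e. n > 8.578.
The smallest integer satisfying this is n = 9.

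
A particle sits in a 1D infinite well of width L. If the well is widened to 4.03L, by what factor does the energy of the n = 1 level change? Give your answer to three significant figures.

E_n ∝ 1/L², so the energy scales by 1/4.03² = 0.0616.

0.0616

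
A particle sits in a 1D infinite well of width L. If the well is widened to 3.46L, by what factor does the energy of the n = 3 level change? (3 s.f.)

E_n ∝ 1/L², so the energy scales by 1/3.46² = 0.0835.

0.0835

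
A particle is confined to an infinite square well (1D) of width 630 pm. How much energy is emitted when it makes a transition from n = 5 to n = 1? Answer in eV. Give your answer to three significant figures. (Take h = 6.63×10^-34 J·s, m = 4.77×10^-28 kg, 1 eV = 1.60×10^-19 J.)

E_1 = h²/(8mL²) = 2.902×10^-22 J.
|ΔE| = |5² − 1²|·E_1 = 24·2.902×10^-22 J = 6.965×10^-21 J = 0.0435 eV.

|ΔE| = 0.0435 eV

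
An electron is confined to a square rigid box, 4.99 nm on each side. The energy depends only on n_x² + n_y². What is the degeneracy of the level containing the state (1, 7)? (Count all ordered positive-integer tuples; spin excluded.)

The level has n_x² + n_y² = 50. The ordered positive-integer solutions are (1, 7), (5, 5), (7, 1).
That gives 3 states.

degeneracy = 3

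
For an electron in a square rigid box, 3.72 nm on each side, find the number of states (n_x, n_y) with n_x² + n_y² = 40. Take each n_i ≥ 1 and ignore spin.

degeneracy = 2

The level has n_x² + n_y² = 40. The ordered positive-integer solutions are (2, 6), (6, 2).
That gives 2 states.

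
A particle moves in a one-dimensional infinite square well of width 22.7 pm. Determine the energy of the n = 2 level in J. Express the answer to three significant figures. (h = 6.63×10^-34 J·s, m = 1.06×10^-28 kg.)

For an infinite well E_n = n²h²/(8mL²), so E_1 = h²/(8mL²) = (6.63×10^-34)²/(8·1.06×10^-28·(2.27×10^-11 m)²) = 1.006×10^-18 J.
Then E_2 = 2²·E_1 = 4·1.006×10^-18 J = 4.02×10^-18 J.

E_2 = 4.02×10^-18 J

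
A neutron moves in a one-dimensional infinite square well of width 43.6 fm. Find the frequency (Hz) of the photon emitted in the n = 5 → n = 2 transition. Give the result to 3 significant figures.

f = 5.46×10^20 Hz

E_1 = h²/(8m_nL²) = 1.724×10^-14 J and ΔE = (5² − 2²)E_1 = 3.620×10^-13 J.
f = ΔE/h = 3.620×10^-13/6.626×10^-34 = 5.46×10^20 Hz.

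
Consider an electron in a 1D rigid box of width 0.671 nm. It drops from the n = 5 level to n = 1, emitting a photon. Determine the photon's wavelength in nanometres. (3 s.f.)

λ = 61.9 nm

E_1 = h²/(8m_eL²) = 1.338×10^-19 J, so ΔE = (5² − 1²)E_1 = 3.211×10^-18 J.
λ = hc/ΔE = (6.626×10^-34·2.998×10^8)/3.211×10^-18 = 6.19×10^-8 m = 61.9 nm.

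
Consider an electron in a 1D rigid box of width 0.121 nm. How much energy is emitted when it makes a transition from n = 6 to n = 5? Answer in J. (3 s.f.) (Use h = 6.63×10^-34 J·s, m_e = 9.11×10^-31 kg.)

E_1 = h²/(8m_eL²) = 4.120×10^-18 J.
|ΔE| = |6² − 5²|·E_1 = 11·4.120×10^-18 J = 4.53×10^-17 J.

|ΔE| = 4.53×10^-17 J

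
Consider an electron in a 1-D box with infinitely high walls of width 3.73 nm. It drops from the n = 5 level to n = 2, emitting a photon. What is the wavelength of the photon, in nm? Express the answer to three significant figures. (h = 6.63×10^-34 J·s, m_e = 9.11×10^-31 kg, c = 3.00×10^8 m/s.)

λ = 2.18×10^3 nm

E_1 = h²/(8m_eL²) = 4.335×10^-21 J, so ΔE = (5² − 2²)E_1 = 9.103×10^-20 J.
λ = hc/ΔE = (6.63×10^-34·3.00×10^8)/9.103×10^-20 = 2.18×10^-6 m = 2.18×10^3 nm.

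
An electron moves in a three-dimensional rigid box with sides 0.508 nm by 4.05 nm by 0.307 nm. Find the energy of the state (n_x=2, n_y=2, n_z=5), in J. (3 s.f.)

E = 1.69×10^-17 J

For a 3D rectangular well E = (h²/8m_e)·Σ n_i²/L_i² = (6.626×10^-34)²/(8·9.109×10^-31) · [2²/(0.508 nm)² + 2²/(4.05 nm)² + 5²/(0.307 nm)²].
Evaluating gives E = 1.69×10^-17 J.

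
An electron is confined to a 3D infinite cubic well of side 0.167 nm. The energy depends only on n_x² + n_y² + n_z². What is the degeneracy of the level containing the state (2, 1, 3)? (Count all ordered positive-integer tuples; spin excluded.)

degeneracy = 6

The level has n_x² + n_y² + n_z² = 14. The ordered positive-integer solutions are (1, 2, 3), (1, 3, 2), (2, 1, 3), (2, 3, 1), (3, 1, 2), (3, 2, 1).
That gives 6 states.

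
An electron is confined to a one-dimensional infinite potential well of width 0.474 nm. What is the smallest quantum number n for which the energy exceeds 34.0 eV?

E_1 = h²/(8m_eL²) = 2.682×10^-19 J = 1.674 eV.
Need n² > 34.0/1.674 = 20.31, i.e. n > 4.507.
The smallest integer satisfying this is n = 5.

n = 5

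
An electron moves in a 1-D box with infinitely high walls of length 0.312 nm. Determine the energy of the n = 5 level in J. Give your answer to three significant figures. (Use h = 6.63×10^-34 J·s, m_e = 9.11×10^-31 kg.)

For an infinite well E_n = n²h²/(8m_eL²), so E_1 = h²/(8m_eL²) = (6.63×10^-34)²/(8·9.11×10^-31·(3.12×10^-10 m)²) = 6.196×10^-19 J.
Then E_5 = 5²·E_1 = 25·6.196×10^-19 J = 1.55×10^-17 J.

E_5 = 1.55×10^-17 J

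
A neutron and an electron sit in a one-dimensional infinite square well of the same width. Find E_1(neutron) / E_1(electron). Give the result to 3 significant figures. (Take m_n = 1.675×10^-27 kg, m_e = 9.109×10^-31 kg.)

E_n ∝ 1/m at fixed n and L, so the ratio is m_e/m_n = 9.109×10^-31/1.675×10^-27 = 5.44×10^-4.

5.44×10^-4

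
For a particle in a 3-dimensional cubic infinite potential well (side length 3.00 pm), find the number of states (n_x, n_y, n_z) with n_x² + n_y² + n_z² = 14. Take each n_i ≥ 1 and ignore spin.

The level has n_x² + n_y² + n_z² = 14. The ordered positive-integer solutions are (1, 2, 3), (1, 3, 2), (2, 1, 3), (2, 3, 1), (3, 1, 2), (3, 2, 1).
That gives 6 states.

degeneracy = 6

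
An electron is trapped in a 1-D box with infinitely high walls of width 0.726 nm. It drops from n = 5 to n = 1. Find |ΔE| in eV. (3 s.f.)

|ΔE| = 17.1 eV

E_1 = h²/(8m_eL²) = 1.143×10^-19 J.
|ΔE| = |5² − 1²|·E_1 = 24·1.143×10^-19 J = 2.743×10^-18 J = 17.1 eV.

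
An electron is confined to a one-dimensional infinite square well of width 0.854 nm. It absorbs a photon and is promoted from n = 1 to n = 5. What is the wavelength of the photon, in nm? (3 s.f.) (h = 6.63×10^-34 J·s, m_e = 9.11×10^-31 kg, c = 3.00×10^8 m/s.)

λ = 100 nm

E_1 = h²/(8m_eL²) = 8.270×10^-20 J, so ΔE = (5² − 1²)E_1 = 1.985×10^-18 J.
λ = hc/ΔE = (6.63×10^-34·3.00×10^8)/1.985×10^-18 = 1.00×10^-7 m = 100 nm.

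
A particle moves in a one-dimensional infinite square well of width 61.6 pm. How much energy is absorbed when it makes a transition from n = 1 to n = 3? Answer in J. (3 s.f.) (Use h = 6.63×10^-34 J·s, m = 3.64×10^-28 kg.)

E_1 = h²/(8mL²) = 3.978×10^-20 J.
|ΔE| = |1² − 3²|·E_1 = 8·3.978×10^-20 J = 3.18×10^-19 J.

|ΔE| = 3.18×10^-19 J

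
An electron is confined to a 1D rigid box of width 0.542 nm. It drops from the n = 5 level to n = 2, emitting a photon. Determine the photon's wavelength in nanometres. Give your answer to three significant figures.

E_1 = h²/(8m_eL²) = 2.051×10^-19 J, so ΔE = (5² − 2²)E_1 = 4.307×10^-18 J.
λ = hc/ΔE = (6.626×10^-34·2.998×10^8)/4.307×10^-18 = 4.61×10^-8 m = 46.1 nm.

λ = 46.1 nm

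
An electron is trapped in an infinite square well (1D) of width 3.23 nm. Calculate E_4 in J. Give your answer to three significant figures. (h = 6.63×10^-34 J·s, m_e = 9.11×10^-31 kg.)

For an infinite well E_n = n²h²/(8m_eL²), so E_1 = h²/(8m_eL²) = (6.63×10^-34)²/(8·9.11×10^-31·(3.23×10^-9 m)²) = 5.781×10^-21 J.
Then E_4 = 4²·E_1 = 16·5.781×10^-21 J = 9.25×10^-20 J.

E_4 = 9.25×10^-20 J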